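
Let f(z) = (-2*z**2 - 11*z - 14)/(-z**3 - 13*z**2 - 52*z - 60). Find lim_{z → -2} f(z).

1/4

At z = -2 both the top and bottom vanish — a removable singularity. Factoring out (z + 2) from each leaves (-2*z - 7)/(-z^2 - 11*z - 30), which at z = -2 equals 1/4.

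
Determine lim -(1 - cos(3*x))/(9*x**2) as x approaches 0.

Substitution gives 0/0.
Use (1 − cos u)/u² → 1/2 with u = 3x: the limit is 3²/(2·(-9)) = -1/2.

-1/2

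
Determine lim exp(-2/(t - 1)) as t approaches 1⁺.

0

As t → 1⁺, -2/(t - 1) → −∞, so e^(-2/(t - 1)) → 0.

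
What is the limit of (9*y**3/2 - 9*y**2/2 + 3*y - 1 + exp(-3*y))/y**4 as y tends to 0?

27/8

Direct substitution gives 0/0.
Apply L'Hôpital: lim (27*y^2/2 - 9*y + 3 - 3*e^(-3*y))/(4*y^3), still 0/0.
Apply L'Hôpital: lim (27*y - 9 + 9*e^(-3*y))/(12*y^2), still 0/0.
Apply L'Hôpital: lim (27 - 27*e^(-3*y))/(24*y), still 0/0.
After 4 applications of L'Hôpital's rule the quotient is (81*e^(-3*y))/(24); substituting y = 0 gives 27/8.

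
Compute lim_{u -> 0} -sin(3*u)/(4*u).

-3/4

Substitution gives 0/0.
Write it as (3/(-4))·sin(3u)/(3u); since sin(θ)/θ → 1, the limit is -3/4.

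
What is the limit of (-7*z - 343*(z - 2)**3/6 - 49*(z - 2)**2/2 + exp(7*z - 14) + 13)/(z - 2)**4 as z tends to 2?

2401/24

Direct substitution gives 0/0.
Apply L'Hôpital: lim (-49*z - 343*(z - 2)^2/2 + 7*e^(7*z - 14) + 91)/(4*(z - 2)^3), still 0/0.
Apply L'Hôpital: lim (-343*z + 49*e^(7*z - 14) + 637)/(12*(z - 2)^2), still 0/0.
Apply L'Hôpital: lim (343*e^(7*z - 14) - 343)/(24*z - 48), still 0/0.
After 4 applications of L'Hôpital's rule the quotient is (2401*e^(7*z - 14))/(24); substituting z = 2 gives 2401/24.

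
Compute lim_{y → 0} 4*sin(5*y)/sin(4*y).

Substitution gives 0/0.
Divide numerator and denominator by y: sin(5y)/y → 5 and sin(4y)/y → 4, so the limit is 4·5/4 = 5.

5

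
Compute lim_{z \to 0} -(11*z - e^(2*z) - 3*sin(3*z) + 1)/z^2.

Substitution gives 0/0 (the numerator vanishes to order 2).
Expand each term to order z^2: the coefficient of z^2 in -3·sin(3z) is 0 and in −e^(2z) is -2.
Lower-order terms cancel with the polynomial part, so the numerator is (-2)·z^2 + o(z^2), and the limit is (-2)/(-1) = 2.

2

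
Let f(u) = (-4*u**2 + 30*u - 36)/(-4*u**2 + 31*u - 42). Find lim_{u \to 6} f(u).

At u = 6 both the top and bottom vanish — a removable singularity. Factoring out (u - 6) from each leaves (6 - 4*u)/(7 - 4*u), which at u = 6 equals 18/17.

18/17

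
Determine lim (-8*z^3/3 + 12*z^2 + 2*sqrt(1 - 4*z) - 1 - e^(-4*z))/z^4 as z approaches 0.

-92/3

Substitution gives 0/0; apply L'Hôpital's rule 4 times.
After differentiating numerator and denominator 4 times the quotient is (-256*e^(-4*z) - 480/(1 - 4*z)^(7/2))/(24); at z = 0 this is -92/3.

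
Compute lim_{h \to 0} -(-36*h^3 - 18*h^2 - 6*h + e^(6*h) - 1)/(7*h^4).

-54/7

Direct substitution gives 0/0.
Apply L'Hôpital: lim (-108*h^2 - 36*h + 6*e^(6*h) - 6)/(-28*h^3), still 0/0.
Apply L'Hôpital: lim (-216*h + 36*e^(6*h) - 36)/(-84*h^2), still 0/0.
Apply L'Hôpital: lim (216*e^(6*h) - 216)/(-168*h), still 0/0.
After 4 applications of L'Hôpital's rule the quotient is (1296*e^(6*h))/(-168); substituting h = 0 gives -54/7.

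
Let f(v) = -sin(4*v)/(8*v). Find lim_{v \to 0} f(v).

Substitution gives 0/0.
Write it as (4/(-8))·sin(4v)/(4v); since sin(u)/u → 1, the limit is -1/2.

-1/2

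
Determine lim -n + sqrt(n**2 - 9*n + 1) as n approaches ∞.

An ∞ − ∞ form. Rationalising with the conjugate, the difference becomes (-9n + 1) / (√(n^2 - 9*n + 1) + n).
For large n the denominator behaves like 2·n, so the quotient tends to -9/2 = -9/2.

-9/2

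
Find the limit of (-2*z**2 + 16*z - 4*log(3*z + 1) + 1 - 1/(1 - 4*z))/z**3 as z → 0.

Substitution gives 0/0; apply L'Hôpital's rule 3 times.
After differentiating numerator and denominator 3 times the quotient is (-384/(4*z - 1)^4 - 216/(3*z + 1)^3)/(6); at z = 0 this is -100.

-100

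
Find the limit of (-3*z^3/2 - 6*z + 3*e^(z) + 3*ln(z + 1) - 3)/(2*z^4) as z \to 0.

Substitution gives 0/0; apply L'Hôpital's rule 4 times.
After differentiating numerator and denominator 4 times the quotient is (3*e^(z) - 18/(z + 1)^4)/(48); at z = 0 this is -5/16.

-5/16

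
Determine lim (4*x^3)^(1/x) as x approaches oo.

Base → ∞ and exponent → 0: an ∞^0 form.
Take logs: (1/x)·ln(4·x^3) = (ln 4 + 3·ln x)/x → 0.
So the limit is e^0 = 1.

1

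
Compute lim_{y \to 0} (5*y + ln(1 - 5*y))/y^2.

Direct substitution gives 0/0.
Apply L'Hôpital: lim (5 - 5/(1 - 5*y))/(2*y), still 0/0.
After 2 applications of L'Hôpital's rule the quotient is (-25/(1 - 5*y)^2)/(2); substituting y = 0 gives -25/2.

-25/2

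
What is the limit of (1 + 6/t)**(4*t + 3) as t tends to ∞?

Let L be the limit and take ln: ln L = lim (4t + 3)·ln(1 + 6/t) = lim (4t + 3)·(6/t + O(1/t²)) = 24.
Hence L = e^(24).

e^(24)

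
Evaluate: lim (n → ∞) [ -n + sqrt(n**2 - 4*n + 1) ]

-2

This has the form ∞ − ∞. Multiply and divide by the conjugate √(n^2 - 4*n + 1) + n.
That gives (-4n + 1) / (√(n^2 - 4*n + 1) + n).
Divide numerator and denominator by n: the limit is -4/(2·1) = -2.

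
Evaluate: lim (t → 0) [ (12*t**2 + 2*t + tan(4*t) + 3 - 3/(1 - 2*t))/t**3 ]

-8/3

Substitution gives 0/0; apply L'Hôpital's rule 3 times.
After differentiating numerator and denominator 3 times the quotient is (384*tan(4*t)^2/cos(4*t)^2 + 128/cos(4*t)^2 - 144/(2*t - 1)^4)/(6); at t = 0 this is -8/3.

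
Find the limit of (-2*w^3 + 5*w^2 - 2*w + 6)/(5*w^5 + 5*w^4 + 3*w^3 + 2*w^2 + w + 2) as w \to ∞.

0

The denominator has degree 5 and the numerator degree 3. Dividing numerator and denominator by w^5 sends every term to 0 except the leading denominator term, so the limit is 0.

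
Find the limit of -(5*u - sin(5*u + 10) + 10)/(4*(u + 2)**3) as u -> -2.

-125/24

Direct substitution gives 0/0.
Apply L'Hôpital: lim (5 - 5*cos(5*u + 10))/(-12*(u + 2)^2), still 0/0.
Apply L'Hôpital: lim (25*sin(5*u + 10))/(-24*u - 48), still 0/0.
After 3 applications of L'Hôpital's rule the quotient is (125*cos(5*u + 10))/(-24); substituting u = -2 gives -125/24.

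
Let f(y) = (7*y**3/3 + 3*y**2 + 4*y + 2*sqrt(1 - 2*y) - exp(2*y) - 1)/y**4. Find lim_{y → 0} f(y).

-23/12

Substitution gives 0/0; apply L'Hôpital's rule 4 times.
After differentiating numerator and denominator 4 times the quotient is (-16*e^(2*y) - 30/(1 - 2*y)^(7/2))/(24); at y = 0 this is -23/12.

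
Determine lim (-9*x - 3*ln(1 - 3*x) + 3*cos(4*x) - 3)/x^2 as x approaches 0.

Substitution gives 0/0 (the numerator vanishes to order 2).
Expand each term to order x^2: the coefficient of x^2 in -3·ln(1 - 3x) is 27/2 and in 3·cos(4x) is -24.
Lower-order terms cancel with the polynomial part, so the numerator is (-21/2)·x^2 + o(x^2), and the limit is (-21/2)/(1) = -21/2.

-21/2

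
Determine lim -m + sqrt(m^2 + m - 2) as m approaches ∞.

1/2

This has the form ∞ − ∞. Multiply and divide by the conjugate √(m^2 + m - 2) + m.
That gives (m - 2) / (√(m^2 + m - 2) + m).
Divide numerator and denominator by m: the limit is 1/(2·1) = 1/2.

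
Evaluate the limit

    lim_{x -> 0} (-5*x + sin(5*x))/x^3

-125/6

Direct substitution gives 0/0.
Apply L'Hôpital: lim (5*cos(5*x) - 5)/(3*x^2), still 0/0.
Apply L'Hôpital: lim (-25*sin(5*x))/(6*x), still 0/0.
After 3 applications of L'Hôpital's rule the quotient is (-125*cos(5*x))/(6); substituting x = 0 gives -125/6.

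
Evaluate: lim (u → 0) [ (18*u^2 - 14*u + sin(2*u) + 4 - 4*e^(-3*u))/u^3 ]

Substitution gives 0/0; apply L'Hôpital's rule 3 times.
After differentiating numerator and denominator 3 times the quotient is (-8*cos(2*u) + 108*e^(-3*u))/(6); at u = 0 this is 50/3.

50/3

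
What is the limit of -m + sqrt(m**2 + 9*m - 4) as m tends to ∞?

9/2

This has the form ∞ − ∞. Multiply and divide by the conjugate √(m^2 + 9*m - 4) + m.
That gives (9m - 4) / (√(m^2 + 9*m - 4) + m).
Divide numerator and denominator by m: the limit is 9/(2·1) = 9/2.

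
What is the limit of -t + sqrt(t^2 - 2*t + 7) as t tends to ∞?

This has the form ∞ − ∞. Multiply and divide by the conjugate √(t^2 - 2*t + 7) + t.
That gives (-2t + 7) / (√(t^2 - 2*t + 7) + t).
Divide numerator and denominator by t: the limit is -2/(2·1) = -1.

-1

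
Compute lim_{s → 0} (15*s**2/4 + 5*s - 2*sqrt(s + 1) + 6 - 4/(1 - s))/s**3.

Substitution gives 0/0; apply L'Hôpital's rule 3 times.
After differentiating numerator and denominator 3 times the quotient is (-3/(4*(s + 1)^(5/2)) - 24/(s - 1)^4)/(6); at s = 0 this is -33/8.

-33/8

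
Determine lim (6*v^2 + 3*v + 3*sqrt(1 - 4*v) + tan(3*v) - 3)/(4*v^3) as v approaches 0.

-3/4

Substitution gives 0/0 (the numerator vanishes to order 3).
Expand each term to order v^3: the coefficient of v^3 in 3·√(1 - 4v) is -12 and in tan(3v) is 9.
Lower-order terms cancel with the polynomial part, so the numerator is (-3)·v^3 + o(v^3), and the limit is (-3)/(4) = -3/4.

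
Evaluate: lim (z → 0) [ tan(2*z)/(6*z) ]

Substitution gives 0/0.
Since tan(u)/u → 1 as u → 0, tan(2z)/(2z) → 1 and the limit is 2/6 = 1/3.

1/3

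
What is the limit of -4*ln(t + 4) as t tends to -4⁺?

∞

As t → -4⁺, t + 4 → 0⁺ and ln(t + 4) → −∞.
Multiplying by -4 gives ∞.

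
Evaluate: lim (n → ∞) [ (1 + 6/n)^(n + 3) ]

e^(6)

Write it as [(1 + 6/n)^n]^(1) · (1 + 6/n)^(3). The bracketed term tends to e^(6) and the second factor to 1, so the limit is e^(6).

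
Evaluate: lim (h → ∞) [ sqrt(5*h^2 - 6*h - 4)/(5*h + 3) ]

√(5)/5

For large |h|, √(5*h^2 - 6*h - 4) ≈ √5·|h| and the denominator ≈ 5h.
Since h → +∞, |h| = h, giving √5/(5) = √(5)/5.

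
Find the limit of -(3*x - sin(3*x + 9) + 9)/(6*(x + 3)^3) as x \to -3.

-3/4

Direct substitution gives 0/0.
Apply L'Hôpital: lim (3 - 3*cos(3*x + 9))/(-18*(x + 3)^2), still 0/0.
Apply L'Hôpital: lim (9*sin(3*x + 9))/(-36*x - 108), still 0/0.
After 3 applications of L'Hôpital's rule the quotient is (27*cos(3*x + 9))/(-36); substituting x = -3 gives -3/4.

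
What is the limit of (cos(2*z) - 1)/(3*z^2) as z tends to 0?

Direct substitution gives 0/0.
Apply L'Hôpital: lim (-2*sin(2*z))/(6*z), still 0/0.
After 2 applications of L'Hôpital's rule the quotient is (-4*cos(2*z))/(6); substituting z = 0 gives -2/3.

-2/3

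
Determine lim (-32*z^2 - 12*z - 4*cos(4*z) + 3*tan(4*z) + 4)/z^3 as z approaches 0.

Substitution gives 0/0; apply L'Hôpital's rule 3 times.
After differentiating numerator and denominator 3 times the quotient is (-256*sin(4*z) + 1152*tan(4*z)^4 + 1536*tan(4*z)^2 + 384)/(6); at z = 0 this is 64.

64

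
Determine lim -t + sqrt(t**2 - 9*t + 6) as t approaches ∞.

-9/2

This has the form ∞ − ∞. Multiply and divide by the conjugate √(t^2 - 9*t + 6) + t.
That gives (-9t + 6) / (√(t^2 - 9*t + 6) + t).
Divide numerator and denominator by t: the limit is -9/(2·1) = -9/2.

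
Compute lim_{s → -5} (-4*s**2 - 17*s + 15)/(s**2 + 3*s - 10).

-23/7

Direct substitution gives 0/0, so factor. Both numerator and denominator have (s + 5) as a factor.
After cancelling, the expression reduces to (3 - 4*s)/(s - 2).
Substituting s = -5 gives -23/7.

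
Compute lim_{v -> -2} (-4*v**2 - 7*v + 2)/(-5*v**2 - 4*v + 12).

Direct substitution gives 0/0, so factor. Both numerator and denominator have (v + 2) as a factor.
After cancelling, the expression reduces to (1 - 4*v)/(6 - 5*v).
Substituting v = -2 gives 9/16.

9/16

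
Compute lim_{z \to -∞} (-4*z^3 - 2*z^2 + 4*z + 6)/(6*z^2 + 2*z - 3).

The numerator has higher degree (3 > 2); the quotient behaves like (-4/(6))·z^1 for large |z|.
As z → −∞ this diverges to ∞.

∞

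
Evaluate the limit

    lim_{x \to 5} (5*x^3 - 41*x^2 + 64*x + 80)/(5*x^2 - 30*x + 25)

29/20

Since x = 5 makes numerator and denominator zero, (x - 5) divides both.
Cancelling it gives (5*x^2 - 16*x - 16)/(5*x - 5); now plug in x = 5 to get 29/20.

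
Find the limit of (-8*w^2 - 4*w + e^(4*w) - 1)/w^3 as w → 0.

Direct substitution gives 0/0.
Apply L'Hôpital: lim (-16*w + 4*e^(4*w) - 4)/(3*w^2), still 0/0.
Apply L'Hôpital: lim (16*e^(4*w) - 16)/(6*w), still 0/0.
After 3 applications of L'Hôpital's rule the quotient is (64*e^(4*w))/(6); substituting w = 0 gives 32/3.

32/3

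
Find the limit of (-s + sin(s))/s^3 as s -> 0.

Direct substitution gives 0/0.
Apply L'Hôpital: lim (cos(s) - 1)/(3*s^2), still 0/0.
Apply L'Hôpital: lim (-sin(s))/(6*s), still 0/0.
After 3 applications of L'Hôpital's rule the quotient is (-cos(s))/(6); substituting s = 0 gives -1/6.

-1/6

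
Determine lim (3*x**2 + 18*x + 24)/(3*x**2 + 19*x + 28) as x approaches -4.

6/5

Since x = -4 makes numerator and denominator zero, (x + 4) divides both.
Cancelling it gives (3*x + 6)/(3*x + 7); now plug in x = -4 to get 6/5.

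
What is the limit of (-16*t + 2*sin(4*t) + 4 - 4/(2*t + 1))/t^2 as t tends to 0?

-16

Substitution gives 0/0 (the numerator vanishes to order 2).
Expand each term to order t^2: the coefficient of t^2 in -4·1/(1 + 2t) is -16 and in 2·sin(4t) is 0.
Lower-order terms cancel with the polynomial part, so the numerator is (-16)·t^2 + o(t^2), and the limit is (-16)/(1) = -16.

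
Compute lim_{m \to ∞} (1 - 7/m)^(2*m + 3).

e^(-14)

Write it as [(1 - 7/m)^m]^(2) · (1 - 7/m)^(3). The bracketed term tends to e^(-7) and the second factor to 1, so the limit is e^(-14).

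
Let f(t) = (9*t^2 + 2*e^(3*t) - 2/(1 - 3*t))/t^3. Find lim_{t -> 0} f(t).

-45

Substitution gives 0/0; apply L'Hôpital's rule 3 times.
After differentiating numerator and denominator 3 times the quotient is (54*e^(3*t) - 324/(3*t - 1)^4)/(6); at t = 0 this is -45.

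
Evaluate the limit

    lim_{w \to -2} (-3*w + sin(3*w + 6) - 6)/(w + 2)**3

Direct substitution gives 0/0.
Apply L'Hôpital: lim (3*cos(3*w + 6) - 3)/(3*(w + 2)^2), still 0/0.
Apply L'Hôpital: lim (-9*sin(3*w + 6))/(6*w + 12), still 0/0.
After 3 applications of L'Hôpital's rule the quotient is (-27*cos(3*w + 6))/(6); substituting w = -2 gives -9/2.

-9/2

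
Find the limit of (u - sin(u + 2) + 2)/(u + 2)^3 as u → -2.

1/6

Direct substitution gives 0/0.
Apply L'Hôpital: lim (1 - cos(u + 2))/(3*(u + 2)^2), still 0/0.
Apply L'Hôpital: lim (sin(u + 2))/(6*u + 12), still 0/0.
After 3 applications of L'Hôpital's rule the quotient is (cos(u + 2))/(6); substituting u = -2 gives 1/6.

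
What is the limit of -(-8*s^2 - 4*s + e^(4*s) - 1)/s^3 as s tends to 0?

Direct substitution gives 0/0.
Apply L'Hôpital: lim (-16*s + 4*e^(4*s) - 4)/(-3*s^2), still 0/0.
Apply L'Hôpital: lim (16*e^(4*s) - 16)/(-6*s), still 0/0.
After 3 applications of L'Hôpital's rule the quotient is (64*e^(4*s))/(-6); substituting s = 0 gives -32/3.

-32/3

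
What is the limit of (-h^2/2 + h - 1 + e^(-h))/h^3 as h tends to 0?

Direct substitution gives 0/0.
Apply L'Hôpital: lim (-h + 1 - e^(-h))/(3*h^2), still 0/0.
Apply L'Hôpital: lim (-1 + e^(-h))/(6*h), still 0/0.
After 3 applications of L'Hôpital's rule the quotient is (-e^(-h))/(6); substituting h = 0 gives -1/6.

-1/6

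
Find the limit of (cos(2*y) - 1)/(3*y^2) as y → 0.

-2/3

Direct substitution gives 0/0.
Apply L'Hôpital: lim (-2*sin(2*y))/(6*y), still 0/0.
After 2 applications of L'Hôpital's rule the quotient is (-4*cos(2*y))/(6); substituting y = 0 gives -2/3.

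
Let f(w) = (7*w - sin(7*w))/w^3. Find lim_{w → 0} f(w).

Direct substitution gives 0/0.
Apply L'Hôpital: lim (7 - 7*cos(7*w))/(3*w^2), still 0/0.
Apply L'Hôpital: lim (49*sin(7*w))/(6*w), still 0/0.
After 3 applications of L'Hôpital's rule the quotient is (343*cos(7*w))/(6); substituting w = 0 gives 343/6.

343/6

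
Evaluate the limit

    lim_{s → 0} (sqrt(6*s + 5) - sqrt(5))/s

3*√(5)/5

A 0/0 form; rationalise with √(5 + 6s) + √5. This collapses the numerator to 6s, leaving 6/(√(5 + 6s) + √5) → 6/(2√5) = 3*√(5)/5.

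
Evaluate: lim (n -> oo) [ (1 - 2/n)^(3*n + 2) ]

e^(-6)

The base → 1 and the exponent → ∞: a 1^∞ form.
Take logarithms: (3n + 2)·ln(1 - 2/n). Since ln(1+u) ~ u for small u, this behaves like (3n)·(-2/n) → -6.
So the limit is e^(-6).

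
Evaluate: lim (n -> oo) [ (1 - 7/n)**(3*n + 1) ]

e^(-21)

Write it as [(1 - 7/n)^n]^(3) · (1 - 7/n)^(1). The bracketed term tends to e^(-7) and the second factor to 1, so the limit is e^(-21).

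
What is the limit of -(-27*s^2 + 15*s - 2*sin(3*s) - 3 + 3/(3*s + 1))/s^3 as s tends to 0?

Substitution gives 0/0; apply L'Hôpital's rule 3 times.
After differentiating numerator and denominator 3 times the quotient is (54*cos(3*s) - 486/(3*s + 1)^4)/(-6); at s = 0 this is 72.

72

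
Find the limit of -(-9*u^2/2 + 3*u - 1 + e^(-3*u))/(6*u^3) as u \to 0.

Direct substitution gives 0/0.
Apply L'Hôpital: lim (-9*u + 3 - 3*e^(-3*u))/(-18*u^2), still 0/0.
Apply L'Hôpital: lim (-9 + 9*e^(-3*u))/(-36*u), still 0/0.
After 3 applications of L'Hôpital's rule the quotient is (-27*e^(-3*u))/(-36); substituting u = 0 gives 3/4.

3/4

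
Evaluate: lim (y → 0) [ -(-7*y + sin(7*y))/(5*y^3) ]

343/30

Direct substitution gives 0/0.
Apply L'Hôpital: lim (7*cos(7*y) - 7)/(-15*y^2), still 0/0.
Apply L'Hôpital: lim (-49*sin(7*y))/(-30*y), still 0/0.
After 3 applications of L'Hôpital's rule the quotient is (-343*cos(7*y))/(-30); substituting y = 0 gives 343/30.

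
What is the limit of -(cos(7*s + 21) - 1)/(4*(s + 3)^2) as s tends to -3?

Direct substitution gives 0/0.
Apply L'Hôpital: lim (-7*sin(7*s + 21))/(-8*s - 24), still 0/0.
After 2 applications of L'Hôpital's rule the quotient is (-49*cos(7*s + 21))/(-8); substituting s = -3 gives 49/8.

49/8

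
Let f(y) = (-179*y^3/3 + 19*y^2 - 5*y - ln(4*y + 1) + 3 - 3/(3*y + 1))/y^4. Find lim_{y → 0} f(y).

Substitution gives 0/0; apply L'Hôpital's rule 4 times.
After differentiating numerator and denominator 4 times the quotient is (1536/(4*y + 1)^4 - 5832/(3*y + 1)^5)/(24); at y = 0 this is -179.

-179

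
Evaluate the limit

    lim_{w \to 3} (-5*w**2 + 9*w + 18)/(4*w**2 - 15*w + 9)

-7/3

At w = 3 both the top and bottom vanish — a removable singularity. Factoring out (w - 3) from each leaves (-5*w - 6)/(4*w - 3), which at w = 3 equals -7/3.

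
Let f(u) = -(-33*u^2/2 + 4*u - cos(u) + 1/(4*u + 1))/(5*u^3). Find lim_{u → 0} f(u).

Substitution gives 0/0; apply L'Hôpital's rule 3 times.
After differentiating numerator and denominator 3 times the quotient is (-sin(u) - 384/(4*u + 1)^4)/(-30); at u = 0 this is 64/5.

64/5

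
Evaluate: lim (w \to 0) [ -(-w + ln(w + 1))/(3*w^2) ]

Direct substitution gives 0/0.
Apply L'Hôpital: lim (-1 + 1/(w + 1))/(-6*w), still 0/0.
After 2 applications of L'Hôpital's rule the quotient is (-1/(w + 1)^2)/(-6); substituting w = 0 gives 1/6.

1/6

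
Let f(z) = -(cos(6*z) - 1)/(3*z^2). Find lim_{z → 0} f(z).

6

Direct substitution gives 0/0.
Apply L'Hôpital: lim (-6*sin(6*z))/(-6*z), still 0/0.
After 2 applications of L'Hôpital's rule the quotient is (-36*cos(6*z))/(-6); substituting z = 0 gives 6.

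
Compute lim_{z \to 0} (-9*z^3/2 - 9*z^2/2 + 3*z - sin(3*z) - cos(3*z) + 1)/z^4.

-27/8

Substitution gives 0/0; apply L'Hôpital's rule 4 times.
After differentiating numerator and denominator 4 times the quotient is (-81*sqrt(2)*sin(3*z + pi/4))/(24); at z = 0 this is -27/8.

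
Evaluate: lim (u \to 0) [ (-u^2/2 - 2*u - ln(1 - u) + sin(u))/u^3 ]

1/6

Substitution gives 0/0 (the numerator vanishes to order 3).
Expand each term to order u^3: the coefficient of u^3 in −ln(1 - u) is 1/3 and in sin(u) is -1/6.
Lower-order terms cancel with the polynomial part, so the numerator is (1/6)·u^3 + o(u^3), and the limit is (1/6)/(1) = 1/6.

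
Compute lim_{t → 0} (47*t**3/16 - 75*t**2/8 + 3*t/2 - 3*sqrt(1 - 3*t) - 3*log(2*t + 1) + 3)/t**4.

Substitution gives 0/0; apply L'Hôpital's rule 4 times.
After differentiating numerator and denominator 4 times the quotient is (288/(2*t + 1)^4 + 3645/(16*(1 - 3*t)^(7/2)))/(24); at t = 0 this is 2751/128.

2751/128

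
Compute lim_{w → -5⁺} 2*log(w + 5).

As w → -5⁺, w + 5 → 0⁺ and ln(w + 5) → −∞.
Multiplying by 2 gives -∞.

-∞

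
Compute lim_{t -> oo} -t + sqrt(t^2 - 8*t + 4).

An ∞ − ∞ form. Rationalising with the conjugate, the difference becomes (-8t + 4) / (√(t^2 - 8*t + 4) + t).
For large t the denominator behaves like 2·t, so the quotient tends to -8/2 = -4.

-4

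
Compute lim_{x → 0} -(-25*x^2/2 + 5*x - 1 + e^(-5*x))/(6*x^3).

125/36

Direct substitution gives 0/0.
Apply L'Hôpital: lim (-25*x + 5 - 5*e^(-5*x))/(-18*x^2), still 0/0.
Apply L'Hôpital: lim (-25 + 25*e^(-5*x))/(-36*x), still 0/0.
After 3 applications of L'Hôpital's rule the quotient is (-125*e^(-5*x))/(-36); substituting x = 0 gives 125/36.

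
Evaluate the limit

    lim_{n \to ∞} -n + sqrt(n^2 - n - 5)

An ∞ − ∞ form. Rationalising with the conjugate, the difference becomes (-n - 5) / (√(n^2 - n - 5) + n).
For large n the denominator behaves like 2·n, so the quotient tends to -1/2 = -1/2.

-1/2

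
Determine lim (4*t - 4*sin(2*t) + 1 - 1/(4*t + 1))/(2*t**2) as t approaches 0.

Substitution gives 0/0 (the numerator vanishes to order 2).
Expand each term to order t^2: the coefficient of t^2 in −1/(1 + 4t) is -16 and in -4·sin(2t) is 0.
Lower-order terms cancel with the polynomial part, so the numerator is (-16)·t^2 + o(t^2), and the limit is (-16)/(2) = -8.

-8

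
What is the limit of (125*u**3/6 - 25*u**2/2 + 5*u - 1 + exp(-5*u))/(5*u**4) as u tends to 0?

125/24

Direct substitution gives 0/0.
Apply L'Hôpital: lim (125*u^2/2 - 25*u + 5 - 5*e^(-5*u))/(20*u^3), still 0/0.
Apply L'Hôpital: lim (125*u - 25 + 25*e^(-5*u))/(60*u^2), still 0/0.
Apply L'Hôpital: lim (125 - 125*e^(-5*u))/(120*u), still 0/0.
After 4 applications of L'Hôpital's rule the quotient is (625*e^(-5*u))/(120); substituting u = 0 gives 125/24.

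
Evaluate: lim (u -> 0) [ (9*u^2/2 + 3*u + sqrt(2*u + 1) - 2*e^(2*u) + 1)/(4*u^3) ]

-13/24

Substitution gives 0/0 (the numerator vanishes to order 3).
Expand each term to order u^3: the coefficient of u^3 in √(1 + 2u) is 1/2 and in -2·e^(2u) is -8/3.
Lower-order terms cancel with the polynomial part, so the numerator is (-13/6)·u^3 + o(u^3), and the limit is (-13/6)/(4) = -13/24.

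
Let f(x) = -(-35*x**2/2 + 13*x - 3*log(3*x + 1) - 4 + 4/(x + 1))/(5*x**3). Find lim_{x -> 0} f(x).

31/5

Substitution gives 0/0; apply L'Hôpital's rule 3 times.
After differentiating numerator and denominator 3 times the quotient is (-162/(3*x + 1)^3 - 24/(x + 1)^4)/(-30); at x = 0 this is 31/5.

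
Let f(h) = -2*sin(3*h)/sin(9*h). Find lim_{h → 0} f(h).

-2/3

Substitution gives 0/0.
Divide numerator and denominator by h: sin(3h)/h → 3 and sin(9h)/h → 9, so the limit is -2·3/9 = -2/3.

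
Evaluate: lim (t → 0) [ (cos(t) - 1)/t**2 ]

-1/2

Direct substitution gives 0/0.
Apply L'Hôpital: lim (-sin(t))/(2*t), still 0/0.
After 2 applications of L'Hôpital's rule the quotient is (-cos(t))/(2); substituting t = 0 gives -1/2.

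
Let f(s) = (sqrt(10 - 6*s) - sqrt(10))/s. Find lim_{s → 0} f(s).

Substitution gives 0/0. Multiply numerator and denominator by the conjugate √(10 - 6s) + √10.
The numerator becomes (10 - 6s) − 10 = -6s, so the expression simplifies to -6/(√(10 - 6s) + √10).
Letting s → 0 gives -6/(2√10) = -3*√(10)/10.

-3*√(10)/10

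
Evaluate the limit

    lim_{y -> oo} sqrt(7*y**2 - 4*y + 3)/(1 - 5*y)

-√(7)/5

For large |y|, √(7*y^2 - 4*y + 3) ≈ √7·|y| and the denominator ≈ -5y.
Since y → +∞, |y| = y, giving √7/(-5) = -√(7)/5.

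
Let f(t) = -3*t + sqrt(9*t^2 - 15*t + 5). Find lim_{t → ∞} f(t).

An ∞ − ∞ form. Rationalising with the conjugate, the difference becomes (-15t + 5) / (√(9*t^2 - 15*t + 5) + 3t).
For large t the denominator behaves like 2·3t, so the quotient tends to -15/6 = -5/2.

-5/2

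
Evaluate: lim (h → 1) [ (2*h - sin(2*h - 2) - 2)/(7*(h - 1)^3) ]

4/21

Direct substitution gives 0/0.
Apply L'Hôpital: lim (2 - 2*cos(2*h - 2))/(21*(h - 1)^2), still 0/0.
Apply L'Hôpital: lim (4*sin(2*h - 2))/(42*h - 42), still 0/0.
After 3 applications of L'Hôpital's rule the quotient is (8*cos(2*h - 2))/(42); substituting h = 1 gives 4/21.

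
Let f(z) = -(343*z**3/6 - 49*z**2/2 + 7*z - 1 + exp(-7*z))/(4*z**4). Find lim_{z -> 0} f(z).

-2401/96

Direct substitution gives 0/0.
Apply L'Hôpital: lim (343*z^2/2 - 49*z + 7 - 7*e^(-7*z))/(-16*z^3), still 0/0.
Apply L'Hôpital: lim (343*z - 49 + 49*e^(-7*z))/(-48*z^2), still 0/0.
Apply L'Hôpital: lim (343 - 343*e^(-7*z))/(-96*z), still 0/0.
After 4 applications of L'Hôpital's rule the quotient is (2401*e^(-7*z))/(-96); substituting z = 0 gives -2401/96.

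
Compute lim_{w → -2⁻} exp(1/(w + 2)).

As w → -2⁻, 1/(w + 2) → −∞, so e^(1/(w + 2)) → 0.

0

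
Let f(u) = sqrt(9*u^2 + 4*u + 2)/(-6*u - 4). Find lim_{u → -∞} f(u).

1/2

For large |u|, √(9*u^2 + 4*u + 2) ≈ √9·|u| and the denominator ≈ -6u.
Since u → −∞, |u| = −u, giving −√9/(-6) = 1/2.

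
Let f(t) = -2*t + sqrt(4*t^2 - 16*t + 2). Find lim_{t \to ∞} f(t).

-4

An ∞ − ∞ form. Rationalising with the conjugate, the difference becomes (-16t + 2) / (√(4*t^2 - 16*t + 2) + 2t).
For large t the denominator behaves like 2·2t, so the quotient tends to -16/4 = -4.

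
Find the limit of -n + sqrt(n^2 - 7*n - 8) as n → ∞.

An ∞ − ∞ form. Rationalising with the conjugate, the difference becomes (-7n - 8) / (√(n^2 - 7*n - 8) + n).
For large n the denominator behaves like 2·n, so the quotient tends to -7/2 = -7/2.

-7/2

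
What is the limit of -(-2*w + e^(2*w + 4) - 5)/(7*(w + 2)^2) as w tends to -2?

-2/7

Direct substitution gives 0/0.
Apply L'Hôpital: lim (2*e^(2*w + 4) - 2)/(-14*w - 28), still 0/0.
After 2 applications of L'Hôpital's rule the quotient is (4*e^(2*w + 4))/(-14); substituting w = -2 gives -2/7.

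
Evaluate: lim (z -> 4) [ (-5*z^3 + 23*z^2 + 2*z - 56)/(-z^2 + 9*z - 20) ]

-54

Direct substitution gives 0/0, so factor. Both numerator and denominator have (z - 4) as a factor.
After cancelling, the expression reduces to (-5*z^2 + 3*z + 14)/(5 - z).
Substituting z = 4 gives -54.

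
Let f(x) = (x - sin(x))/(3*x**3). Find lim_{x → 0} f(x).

Direct substitution gives 0/0.
Apply L'Hôpital: lim (1 - cos(x))/(9*x^2), still 0/0.
Apply L'Hôpital: lim (sin(x))/(18*x), still 0/0.
After 3 applications of L'Hôpital's rule the quotient is (cos(x))/(18); substituting x = 0 gives 1/18.

1/18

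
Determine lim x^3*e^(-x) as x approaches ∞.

0

Write as x^3/e^{1x}, an ∞/∞ form.
Exponential growth dominates any polynomial, so repeated L'Hôpital (or the standard result) gives 0.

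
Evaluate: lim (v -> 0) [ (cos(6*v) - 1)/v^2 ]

Direct substitution gives 0/0.
Apply L'Hôpital: lim (-6*sin(6*v))/(2*v), still 0/0.
After 2 applications of L'Hôpital's rule the quotient is (-36*cos(6*v))/(2); substituting v = 0 gives -18.

-18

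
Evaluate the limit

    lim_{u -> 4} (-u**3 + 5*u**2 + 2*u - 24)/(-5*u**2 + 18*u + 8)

3/11

At u = 4 both the top and bottom vanish — a removable singularity. Factoring out (u - 4) from each leaves (-u^2 + u + 6)/(-5*u - 2), which at u = 4 equals 3/11.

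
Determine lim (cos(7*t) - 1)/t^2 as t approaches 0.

Direct substitution gives 0/0.
Apply L'Hôpital: lim (-7*sin(7*t))/(2*t), still 0/0.
After 2 applications of L'Hôpital's rule the quotient is (-49*cos(7*t))/(2); substituting t = 0 gives -49/2.

-49/2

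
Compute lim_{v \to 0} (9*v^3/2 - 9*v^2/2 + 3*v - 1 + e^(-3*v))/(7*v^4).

27/56

Direct substitution gives 0/0.
Apply L'Hôpital: lim (27*v^2/2 - 9*v + 3 - 3*e^(-3*v))/(28*v^3), still 0/0.
Apply L'Hôpital: lim (27*v - 9 + 9*e^(-3*v))/(84*v^2), still 0/0.
Apply L'Hôpital: lim (27 - 27*e^(-3*v))/(168*v), still 0/0.
After 4 applications of L'Hôpital's rule the quotient is (81*e^(-3*v))/(168); substituting v = 0 gives 27/56.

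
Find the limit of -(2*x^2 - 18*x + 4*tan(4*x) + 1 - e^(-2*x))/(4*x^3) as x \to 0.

Substitution gives 0/0; apply L'Hôpital's rule 3 times.
After differentiating numerator and denominator 3 times the quotient is (8*(64*(3*tan(4*x)^2 + 1)*e^(2*x)/cos(4*x)^2 + 1)*e^(-2*x))/(-24); at x = 0 this is -65/3.

-65/3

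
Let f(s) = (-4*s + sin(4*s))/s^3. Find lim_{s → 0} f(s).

-32/3

Direct substitution gives 0/0.
Apply L'Hôpital: lim (4*cos(4*s) - 4)/(3*s^2), still 0/0.
Apply L'Hôpital: lim (-16*sin(4*s))/(6*s), still 0/0.
After 3 applications of L'Hôpital's rule the quotient is (-64*cos(4*s))/(6); substituting s = 0 gives -32/3.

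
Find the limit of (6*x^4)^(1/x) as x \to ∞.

Base → ∞ and exponent → 0: an ∞^0 form.
Take logs: (1/x)·ln(6·x^4) = (ln 6 + 4·ln x)/x → 0.
So the limit is e^0 = 1.

1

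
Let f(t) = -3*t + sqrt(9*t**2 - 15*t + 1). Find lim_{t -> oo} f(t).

An ∞ − ∞ form. Rationalising with the conjugate, the difference becomes (-15t + 1) / (√(9*t^2 - 15*t + 1) + 3t).
For large t the denominator behaves like 2·3t, so the quotient tends to -15/6 = -5/2.

-5/2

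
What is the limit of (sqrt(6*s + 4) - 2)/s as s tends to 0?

3/2

Substitution gives 0/0. Multiply numerator and denominator by the conjugate √(4 + 6s) + √4.
The numerator becomes (4 + 6s) − 4 = 6s, so the expression simplifies to 6/(√(4 + 6s) + √4).
Letting s → 0 gives 6/(2√4) = 3/2.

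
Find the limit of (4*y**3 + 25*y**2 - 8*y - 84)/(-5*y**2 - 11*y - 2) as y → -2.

At y = -2 both the top and bottom vanish — a removable singularity. Factoring out (y + 2) from each leaves (4*y^2 + 17*y - 42)/(-5*y - 1), which at y = -2 equals -20/3.

-20/3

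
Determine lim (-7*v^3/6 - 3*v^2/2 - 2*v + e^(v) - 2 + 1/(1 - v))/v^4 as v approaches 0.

25/24

Substitution gives 0/0 (the numerator vanishes to order 4).
Expand each term to order v^4: the coefficient of v^4 in e^(v) is 1/24 and in 1/(1 - v) is 1.
Lower-order terms cancel with the polynomial part, so the numerator is (25/24)·v^4 + o(v^4), and the limit is (25/24)/(1) = 25/24.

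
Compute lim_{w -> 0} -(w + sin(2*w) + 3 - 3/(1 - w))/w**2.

Substitution gives 0/0; apply L'Hôpital's rule 2 times.
After differentiating numerator and denominator 2 times the quotient is (-4*sin(2*w) + 6/(w - 1)^3)/(-2); at w = 0 this is 3.

3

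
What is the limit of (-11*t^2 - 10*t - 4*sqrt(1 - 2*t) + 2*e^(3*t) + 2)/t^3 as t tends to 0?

11

Substitution gives 0/0; apply L'Hôpital's rule 3 times.
After differentiating numerator and denominator 3 times the quotient is (54*e^(3*t) + 12/(1 - 2*t)^(5/2))/(6); at t = 0 this is 11.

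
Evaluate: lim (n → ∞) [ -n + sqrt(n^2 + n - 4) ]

An ∞ − ∞ form. Rationalising with the conjugate, the difference becomes (n - 4) / (√(n^2 + n - 4) + n).
For large n the denominator behaves like 2·n, so the quotient tends to 1/2 = 1/2.

1/2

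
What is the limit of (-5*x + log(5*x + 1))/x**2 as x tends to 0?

Direct substitution gives 0/0.
Apply L'Hôpital: lim (-5 + 5/(5*x + 1))/(2*x), still 0/0.
After 2 applications of L'Hôpital's rule the quotient is (-25/(5*x + 1)^2)/(2); substituting x = 0 gives -25/2.

-25/2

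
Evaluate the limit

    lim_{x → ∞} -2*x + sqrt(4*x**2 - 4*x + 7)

An ∞ − ∞ form. Rationalising with the conjugate, the difference becomes (-4x + 7) / (√(4*x^2 - 4*x + 7) + 2x).
For large x the denominator behaves like 2·2x, so the quotient tends to -4/4 = -1.

-1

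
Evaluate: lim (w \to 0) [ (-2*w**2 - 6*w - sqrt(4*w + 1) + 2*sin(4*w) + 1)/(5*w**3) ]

-76/15

Substitution gives 0/0; apply L'Hôpital's rule 3 times.
After differentiating numerator and denominator 3 times the quotient is (-128*cos(4*w) - 24/(4*w + 1)^(5/2))/(30); at w = 0 this is -76/15.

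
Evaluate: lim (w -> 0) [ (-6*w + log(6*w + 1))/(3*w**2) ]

-6

Direct substitution gives 0/0.
Apply L'Hôpital: lim (-6 + 6/(6*w + 1))/(6*w), still 0/0.
After 2 applications of L'Hôpital's rule the quotient is (-36/(6*w + 1)^2)/(6); substituting w = 0 gives -6.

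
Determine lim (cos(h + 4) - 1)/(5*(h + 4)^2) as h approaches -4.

Direct substitution gives 0/0.
Apply L'Hôpital: lim (-sin(h + 4))/(10*h + 40), still 0/0.
After 2 applications of L'Hôpital's rule the quotient is (-cos(h + 4))/(10); substituting h = -4 gives -1/10.

-1/10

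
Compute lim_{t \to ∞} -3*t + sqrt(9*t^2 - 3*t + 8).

An ∞ − ∞ form. Rationalising with the conjugate, the difference becomes (-3t + 8) / (√(9*t^2 - 3*t + 8) + 3t).
For large t the denominator behaves like 2·3t, so the quotient tends to -3/6 = -1/2.

-1/2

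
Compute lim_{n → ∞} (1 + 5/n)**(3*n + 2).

e^(15)

The base → 1 and the exponent → ∞: a 1^∞ form.
Take logarithms: (3n + 2)·ln(1 + 5/n). Since ln(1+u) ~ u for small u, this behaves like (3n)·(5/n) → 15.
So the limit is e^(15).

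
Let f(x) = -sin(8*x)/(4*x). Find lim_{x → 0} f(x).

Substitution gives 0/0.
Write it as (8/(-4))·sin(8x)/(8x); since sin(u)/u → 1, the limit is -2.

-2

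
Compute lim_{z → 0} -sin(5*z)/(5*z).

Substitution gives 0/0.
Write it as (5/(-5))·sin(5z)/(5z); since sin(u)/u → 1, the limit is -1.

-1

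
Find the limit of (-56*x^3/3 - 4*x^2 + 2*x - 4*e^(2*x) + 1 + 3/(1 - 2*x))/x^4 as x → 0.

136/3

Substitution gives 0/0 (the numerator vanishes to order 4).
Expand each term to order x^4: the coefficient of x^4 in -4·e^(2x) is -8/3 and in 3·1/(1 - 2x) is 48.
Lower-order terms cancel with the polynomial part, so the numerator is (136/3)·x^4 + o(x^4), and the limit is (136/3)/(1) = 136/3.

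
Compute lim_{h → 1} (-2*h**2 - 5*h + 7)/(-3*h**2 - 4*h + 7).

At h = 1 both the top and bottom vanish — a removable singularity. Factoring out (h - 1) from each leaves (-2*h - 7)/(-3*h - 7), which at h = 1 equals 9/10.

9/10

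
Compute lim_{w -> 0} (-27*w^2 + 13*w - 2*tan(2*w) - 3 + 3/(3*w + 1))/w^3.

Substitution gives 0/0 (the numerator vanishes to order 3).
Expand each term to order w^3: the coefficient of w^3 in 3·1/(1 + 3w) is -81 and in -2·tan(2w) is -16/3.
Lower-order terms cancel with the polynomial part, so the numerator is (-259/3)·w^3 + o(w^3), and the limit is (-259/3)/(1) = -259/3.

-259/3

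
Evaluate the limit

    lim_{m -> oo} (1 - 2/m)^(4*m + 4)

Write it as [(1 - 2/m)^m]^(4) · (1 - 2/m)^(4). The bracketed term tends to e^(-2) and the second factor to 1, so the limit is e^(-8).

e^(-8)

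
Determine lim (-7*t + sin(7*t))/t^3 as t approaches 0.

Direct substitution gives 0/0.
Apply L'Hôpital: lim (7*cos(7*t) - 7)/(3*t^2), still 0/0.
Apply L'Hôpital: lim (-49*sin(7*t))/(6*t), still 0/0.
After 3 applications of L'Hôpital's rule the quotient is (-343*cos(7*t))/(6); substituting t = 0 gives -343/6.

-343/6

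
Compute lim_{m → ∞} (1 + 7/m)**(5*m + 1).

Write it as [(1 + 7/m)^m]^(5) · (1 + 7/m)^(1). The bracketed term tends to e^(7) and the second factor to 1, so the limit is e^(35).

e^(35)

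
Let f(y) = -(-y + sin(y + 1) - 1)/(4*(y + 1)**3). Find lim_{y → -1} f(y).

1/24

Direct substitution gives 0/0.
Apply L'Hôpital: lim (cos(y + 1) - 1)/(-12*(y + 1)^2), still 0/0.
Apply L'Hôpital: lim (-sin(y + 1))/(-24*y - 24), still 0/0.
After 3 applications of L'Hôpital's rule the quotient is (-cos(y + 1))/(-24); substituting y = -1 gives 1/24.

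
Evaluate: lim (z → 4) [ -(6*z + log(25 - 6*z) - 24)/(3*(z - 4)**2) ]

6

Direct substitution gives 0/0.
Apply L'Hôpital: lim (6 - 6/(25 - 6*z))/(24 - 6*z), still 0/0.
After 2 applications of L'Hôpital's rule the quotient is (-36/(25 - 6*z)^2)/(-6); substituting z = 4 gives 6.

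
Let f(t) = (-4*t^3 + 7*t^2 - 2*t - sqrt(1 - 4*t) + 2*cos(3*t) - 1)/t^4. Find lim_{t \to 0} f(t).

Substitution gives 0/0; apply L'Hôpital's rule 4 times.
After differentiating numerator and denominator 4 times the quotient is (162*cos(3*t) + 240/(1 - 4*t)^(7/2))/(24); at t = 0 this is 67/4.

67/4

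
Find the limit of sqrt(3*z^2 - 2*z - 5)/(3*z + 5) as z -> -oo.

-√(3)/3

For large |z|, √(3*z^2 - 2*z - 5) ≈ √3·|z| and the denominator ≈ 3z.
Since z → −∞, |z| = −z, giving −√3/(3) = -√(3)/3.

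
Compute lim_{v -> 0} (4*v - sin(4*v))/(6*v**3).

16/9

Direct substitution gives 0/0.
Apply L'Hôpital: lim (4 - 4*cos(4*v))/(18*v^2), still 0/0.
Apply L'Hôpital: lim (16*sin(4*v))/(36*v), still 0/0.
After 3 applications of L'Hôpital's rule the quotient is (64*cos(4*v))/(36); substituting v = 0 gives 16/9.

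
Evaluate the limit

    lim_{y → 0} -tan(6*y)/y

-6

Substitution gives 0/0.
Since tan(u)/u → 1 as u → 0, tan(6y)/(6y) → 1 and the limit is 6/(-1) = -6.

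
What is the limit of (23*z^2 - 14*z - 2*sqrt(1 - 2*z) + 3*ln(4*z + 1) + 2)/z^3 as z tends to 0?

65

Substitution gives 0/0 (the numerator vanishes to order 3).
Expand each term to order z^3: the coefficient of z^3 in 3·ln(1 + 4z) is 64 and in -2·√(1 - 2z) is 1.
Lower-order terms cancel with the polynomial part, so the numerator is (65)·z^3 + o(z^3), and the limit is (65)/(1) = 65.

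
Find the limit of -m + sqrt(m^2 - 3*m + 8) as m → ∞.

-3/2

This has the form ∞ − ∞. Multiply and divide by the conjugate √(m^2 - 3*m + 8) + m.
That gives (-3m + 8) / (√(m^2 - 3*m + 8) + m).
Divide numerator and denominator by m: the limit is -3/(2·1) = -3/2.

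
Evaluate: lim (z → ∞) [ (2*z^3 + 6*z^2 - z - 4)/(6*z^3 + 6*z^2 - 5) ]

Numerator and denominator both have degree 3.
Dividing every term by z^3, all lower-order terms vanish and the limit is the ratio of leading coefficients, 2/(6) = 1/3.

1/3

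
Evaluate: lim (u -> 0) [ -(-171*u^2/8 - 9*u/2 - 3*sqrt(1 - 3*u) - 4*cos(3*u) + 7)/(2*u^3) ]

-81/32

Substitution gives 0/0 (the numerator vanishes to order 3).
Expand each term to order u^3: the coefficient of u^3 in -4·cos(3u) is 0 and in -3·√(1 - 3u) is 81/16.
Lower-order terms cancel with the polynomial part, so the numerator is (81/16)·u^3 + o(u^3), and the limit is (81/16)/(-2) = -81/32.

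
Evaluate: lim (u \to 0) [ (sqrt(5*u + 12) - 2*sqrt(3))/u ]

5*√(3)/12

Substitution gives 0/0. Multiply numerator and denominator by the conjugate √(12 + 5u) + √12.
The numerator becomes (12 + 5u) − 12 = 5u, so the expression simplifies to 5/(√(12 + 5u) + √12).
Letting u → 0 gives 5/(2√12) = 5*√(3)/12.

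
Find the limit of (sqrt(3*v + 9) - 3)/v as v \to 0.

1/2

A 0/0 form; rationalise with √(9 + 3v) + √9. This collapses the numerator to 3v, leaving 3/(√(9 + 3v) + √9) → 3/(2√9) = 1/2.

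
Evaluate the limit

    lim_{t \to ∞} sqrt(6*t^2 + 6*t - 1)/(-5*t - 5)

For large |t|, √(6*t^2 + 6*t - 1) ≈ √6·|t| and the denominator ≈ -5t.
Since t → +∞, |t| = t, giving √6/(-5) = -√(6)/5.

-√(6)/5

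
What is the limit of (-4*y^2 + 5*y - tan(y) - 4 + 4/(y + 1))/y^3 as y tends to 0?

-13/3

Substitution gives 0/0 (the numerator vanishes to order 3).
Expand each term to order y^3: the coefficient of y^3 in 4·1/(1 + y) is -4 and in −tan(y) is -1/3.
Lower-order terms cancel with the polynomial part, so the numerator is (-13/3)·y^3 + o(y^3), and the limit is (-13/3)/(1) = -13/3.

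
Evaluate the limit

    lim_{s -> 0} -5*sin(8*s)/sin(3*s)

-40/3

Substitution gives 0/0.
Divide numerator and denominator by s: sin(8s)/s → 8 and sin(3s)/s → 3, so the limit is -5·8/3 = -40/3.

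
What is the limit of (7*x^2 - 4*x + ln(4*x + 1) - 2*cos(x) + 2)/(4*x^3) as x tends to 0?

16/3

Substitution gives 0/0; apply L'Hôpital's rule 3 times.
After differentiating numerator and denominator 3 times the quotient is (-2*sin(x) + 128/(4*x + 1)^3)/(24); at x = 0 this is 16/3.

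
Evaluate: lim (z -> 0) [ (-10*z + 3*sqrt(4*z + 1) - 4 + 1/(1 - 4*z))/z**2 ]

Substitution gives 0/0; apply L'Hôpital's rule 2 times.
After differentiating numerator and denominator 2 times the quotient is (-12/(4*z + 1)^(3/2) - 32/(4*z - 1)^3)/(2); at z = 0 this is 10.

10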